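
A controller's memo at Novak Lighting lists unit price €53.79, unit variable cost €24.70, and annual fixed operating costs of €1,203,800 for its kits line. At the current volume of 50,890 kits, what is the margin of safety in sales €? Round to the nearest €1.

€511,440

Unit CM = price − variable cost = €53.79 − €24.70 = €29.09. Break-even units = €1,203,800 ÷ €29.09 = 41,381.92; break-even revenue = 41,381.92 × €53.79 = €2,225,933.38.
Current sales = 50,890 × €53.79 = €2,737,373.10.
Margin of safety = €2,737,373.10 − €2,225,933.38 = €511,440.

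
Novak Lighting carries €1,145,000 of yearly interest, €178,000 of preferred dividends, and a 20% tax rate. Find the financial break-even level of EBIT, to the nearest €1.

€1,367,500

Preferred dividends are paid after tax, so their pre-tax equivalent is €178,000 ÷ (1 − 0.20) = €222,500.00.
EPS = 0 when EBIT covers interest plus the pre-tax preferred burden: €1,145,000 + €222,500.00 = €1,367,500.00.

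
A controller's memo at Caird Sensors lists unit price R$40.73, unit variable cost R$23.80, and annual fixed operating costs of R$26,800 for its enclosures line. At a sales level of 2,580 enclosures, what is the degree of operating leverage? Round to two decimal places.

2.59

Total contribution margin = 2,580 × R$16.93 = R$43,679.40.
Operating income = contribution − fixed costs = R$43,679.40 − R$26,800 = R$16,879.40.
So DOL = total CM / EBIT = R$43,679.40 / R$16,879.40 = 2.5877.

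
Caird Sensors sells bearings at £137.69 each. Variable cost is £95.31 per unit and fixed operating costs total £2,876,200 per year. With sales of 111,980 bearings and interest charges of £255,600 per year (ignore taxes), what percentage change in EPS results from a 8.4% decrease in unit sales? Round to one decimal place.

-24.7%

Total contribution margin = 111,980 × £42.38 = £4,745,712.40.
EBIT = £4,745,712.40 − £2,876,200 = £1,869,512.40.
After interest of £255,600.00, pre-tax earnings = £1,613,912.40.
Degree of combined leverage = contribution ÷ (EBIT − I) = £4,745,712.40 ÷ £1,613,912.40 = 2.9405.
%ΔEPS = DCL × %ΔSales = 2.9405 × -8.4% = -24.7%.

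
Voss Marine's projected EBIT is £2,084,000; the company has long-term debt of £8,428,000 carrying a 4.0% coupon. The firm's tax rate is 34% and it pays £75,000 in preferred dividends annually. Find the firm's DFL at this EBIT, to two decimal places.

Annual interest charges come to £337,120.00.
Preferred dividends grossed up pre-tax: £75,000 / (1 − 0.34) = £113,636.36.
DFL = EBIT ÷ [EBIT − I − D_p/(1−t)] = £2,084,000 ÷ [£2,084,000 − £337,120.00 − £113,636.36] = £2,084,000 ÷ £1,633,243.64 = 1.2760.

1.28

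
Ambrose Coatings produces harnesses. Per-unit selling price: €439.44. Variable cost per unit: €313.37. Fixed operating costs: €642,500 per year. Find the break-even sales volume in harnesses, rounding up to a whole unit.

5,097 harnesses

Unit CM = price − variable cost = €439.44 − €313.37 = €126.07.
Units to break even: €642,500 ÷ €126.07 = 5,096.38, rounded up to 5,097.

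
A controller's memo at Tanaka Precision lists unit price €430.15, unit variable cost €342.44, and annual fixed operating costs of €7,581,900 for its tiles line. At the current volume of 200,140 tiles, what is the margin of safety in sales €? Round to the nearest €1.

Each unit contributes €430.15 − €342.44 = €87.71. Break-even units = €7,581,900 ÷ €87.71 = 86,442.82; break-even revenue = 86,442.82 × €430.15 = €37,183,380.29.
Current sales = 200,140 × €430.15 = €86,090,221.00.
Margin of safety = €86,090,221.00 − €37,183,380.29 = €48,906,841.

€48,906,841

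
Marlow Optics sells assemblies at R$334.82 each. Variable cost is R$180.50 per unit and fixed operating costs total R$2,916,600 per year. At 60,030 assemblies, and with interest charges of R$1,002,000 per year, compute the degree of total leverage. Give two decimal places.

Total contribution margin = 60,030 × R$154.32 = R$9,263,829.60.
EBIT = R$9,263,829.60 − R$2,916,600 = R$6,347,229.60. Interest = R$1,002,000.00.
DOL = R$9,263,829.60 ÷ R$6,347,229.60 = 1.4595; DFL = R$6,347,229.60 ÷ R$5,345,229.60 = 1.1875.
DCL = DOL × DFL = 1.4595 × 1.1875 = 1.7332.

1.73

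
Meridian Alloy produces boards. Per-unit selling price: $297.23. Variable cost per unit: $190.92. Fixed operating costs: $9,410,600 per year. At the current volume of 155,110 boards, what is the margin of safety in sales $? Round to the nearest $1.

$19,792,437

Each unit contributes $297.23 − $190.92 = $106.31. Break-even units = $9,410,600 ÷ $106.31 = 88,520.36; break-even revenue = 88,520.36 × $297.23 = $26,310,908.08.
Actual sales revenue = 155,110 × $297.23 = $46,103,345.30.
Margin of safety = $46,103,345.30 − $26,310,908.08 = $19,792,437.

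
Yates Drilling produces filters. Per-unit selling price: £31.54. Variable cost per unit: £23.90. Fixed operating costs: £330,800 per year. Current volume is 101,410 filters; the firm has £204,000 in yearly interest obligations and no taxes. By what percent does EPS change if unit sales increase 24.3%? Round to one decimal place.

At 101,410 units, contribution = 101,410 × £7.64 = £774,772.40.
EBIT = £774,772.40 − £330,800 = £443,972.40.
After interest of £204,000.00, pre-tax earnings = £239,972.40.
Degree of combined leverage = contribution ÷ (EBIT − I) = £774,772.40 ÷ £239,972.40 = 3.2286.
EPS therefore changes by 3.2286 × (+24.3%) = +78.5%.

+78.5%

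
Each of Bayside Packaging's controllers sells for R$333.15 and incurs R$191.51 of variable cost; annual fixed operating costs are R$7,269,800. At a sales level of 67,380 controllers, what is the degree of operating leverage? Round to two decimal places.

At 67,380 units, contribution = 67,380 × R$141.64 = R$9,543,703.20.
Operating income = contribution − fixed costs = R$9,543,703.20 − R$7,269,800 = R$2,273,903.20.
DOL = contribution ÷ EBIT = R$9,543,703.20 ÷ R$2,273,903.20 = 4.1971.

4.20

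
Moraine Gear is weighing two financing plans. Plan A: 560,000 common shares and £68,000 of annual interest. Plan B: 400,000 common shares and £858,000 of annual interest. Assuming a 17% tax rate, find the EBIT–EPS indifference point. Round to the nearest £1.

£2,833,000

Set EPS_A = EPS_B: (EBIT − £68,000)(1 − 0.17) ÷ 560,000 = (EBIT − £858,000)(1 − 0.17) ÷ 400,000.
The (1 − t) factor cancels: (EBIT − 68,000) × 400,000 = (EBIT − 858,000) × 560,000.
EBIT × (560,000 − 400,000) = 858,000 × 560,000 − 68,000 × 400,000 = 453,280,000,000, so EBIT = 453,280,000,000 ÷ 160,000 = 2,833,000.00.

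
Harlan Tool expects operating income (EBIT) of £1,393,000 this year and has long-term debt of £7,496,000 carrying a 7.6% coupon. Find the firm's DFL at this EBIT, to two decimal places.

1.69

Interest = £569,696.00.
Degree of financial leverage = EBIT / (EBIT − interest) = £1,393,000 / £823,304.00 = 1.6920.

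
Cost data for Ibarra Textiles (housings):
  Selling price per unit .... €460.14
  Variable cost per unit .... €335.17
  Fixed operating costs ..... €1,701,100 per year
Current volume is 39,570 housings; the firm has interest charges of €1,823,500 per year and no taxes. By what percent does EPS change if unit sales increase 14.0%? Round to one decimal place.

+48.7%

Total contribution margin = 39,570 × €124.97 = €4,945,062.90.
EBIT = €4,945,062.90 − €1,701,100 = €3,243,962.90.
After interest of €1,823,500.00, pre-tax earnings = €1,420,462.90.
Degree of combined leverage = contribution ÷ (EBIT − I) = €4,945,062.90 ÷ €1,420,462.90 = 3.4813.
%ΔEPS = DCL × %ΔSales = 3.4813 × +14.0% = +48.7%.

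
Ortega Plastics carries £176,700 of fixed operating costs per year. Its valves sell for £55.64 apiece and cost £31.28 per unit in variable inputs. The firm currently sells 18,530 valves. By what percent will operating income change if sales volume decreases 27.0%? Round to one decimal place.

Contribution at this volume is 18,530 × £24.36 = £451,390.80.
Subtracting fixed costs: EBIT = £451,390.80 − £176,700 = £274,690.80.
So DOL = total CM / EBIT = £451,390.80 / £274,690.80 = 1.6433.
So EBIT moves 1.6433 × (-27.0%) = -44.4%.

-44.4%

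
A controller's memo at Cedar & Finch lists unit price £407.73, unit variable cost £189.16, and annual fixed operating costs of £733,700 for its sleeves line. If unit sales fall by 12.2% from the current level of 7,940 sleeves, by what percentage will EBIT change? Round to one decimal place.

Total contribution margin = 7,940 × £218.57 = £1,735,445.80.
Subtracting fixed costs: EBIT = £1,735,445.80 − £733,700 = £1,001,745.80.
So DOL = total CM / EBIT = £1,735,445.80 / £1,001,745.80 = 1.7324.
Operating income changes by 1.7324 × -12.2% = -21.1%.

-21.1%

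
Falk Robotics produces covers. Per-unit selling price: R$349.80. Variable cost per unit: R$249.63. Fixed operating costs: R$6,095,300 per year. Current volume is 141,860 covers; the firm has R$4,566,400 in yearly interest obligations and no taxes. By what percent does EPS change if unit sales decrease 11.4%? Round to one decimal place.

-45.7%

Contribution at this volume is 141,860 × R$100.17 = R$14,210,116.20.
Subtracting fixed costs: EBIT = R$14,210,116.20 − R$6,095,300 = R$8,114,816.20.
After interest of R$4,566,400.00, pre-tax earnings = R$3,548,416.20.
DCL = total CM / (EBIT − I) = R$14,210,116.20 / R$3,548,416.20 = 4.0046.
%ΔEPS = DCL × %ΔSales = 4.0046 × -11.4% = -45.7%.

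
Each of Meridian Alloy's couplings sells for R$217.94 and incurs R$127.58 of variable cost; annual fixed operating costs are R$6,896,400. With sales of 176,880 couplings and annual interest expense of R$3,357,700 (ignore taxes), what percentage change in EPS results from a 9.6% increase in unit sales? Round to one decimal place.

+26.8%

At 176,880 units, contribution = 176,880 × R$90.36 = R$15,982,876.80.
EBIT = R$15,982,876.80 − R$6,896,400 = R$9,086,476.80.
Interest = R$3,357,700.00, so EBIT − I = R$5,728,776.80.
Degree of combined leverage = contribution ÷ (EBIT − I) = R$15,982,876.80 ÷ R$5,728,776.80 = 2.7899.
EPS therefore changes by 2.7899 × (+9.6%) = +26.8%.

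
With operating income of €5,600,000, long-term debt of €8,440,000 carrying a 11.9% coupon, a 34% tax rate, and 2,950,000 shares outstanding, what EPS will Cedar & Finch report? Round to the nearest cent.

€1.03

Interest = €1,004,360.00, so EBT = €5,600,000 − €1,004,360.00 = €4,595,640.00.
After tax at 34%: net income = €4,595,640.00 × 0.66 = €3,033,122.40.
Per share: €3,033,122.40 / 2,950,000 shares = €1.03.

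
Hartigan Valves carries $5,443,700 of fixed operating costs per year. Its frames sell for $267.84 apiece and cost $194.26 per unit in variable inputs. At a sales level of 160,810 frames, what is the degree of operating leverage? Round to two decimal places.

Total contribution margin = 160,810 × $73.58 = $11,832,399.80.
Subtracting fixed costs: EBIT = $11,832,399.80 − $5,443,700 = $6,388,699.80.
DOL = contribution ÷ EBIT = $11,832,399.80 ÷ $6,388,699.80 = 1.8521.

1.85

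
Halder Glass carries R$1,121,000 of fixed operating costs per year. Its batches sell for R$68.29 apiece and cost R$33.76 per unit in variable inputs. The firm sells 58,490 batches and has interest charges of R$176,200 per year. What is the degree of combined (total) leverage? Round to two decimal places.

Contribution at this volume is 58,490 × R$34.53 = R$2,019,659.70.
EBIT = R$2,019,659.70 − R$1,121,000 = R$898,659.70. Interest = R$176,200.00, so EBIT − I = R$722,459.70.
DCL = contribution ÷ (EBIT − I) = R$2,019,659.70 ÷ R$722,459.70 = 2.7955.

2.80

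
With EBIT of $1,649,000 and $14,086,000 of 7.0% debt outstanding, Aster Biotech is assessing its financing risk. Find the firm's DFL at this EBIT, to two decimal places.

2.49

Interest = $986,020.00.
Degree of financial leverage = EBIT / (EBIT − interest) = $1,649,000 / $662,980.00 = 2.4873.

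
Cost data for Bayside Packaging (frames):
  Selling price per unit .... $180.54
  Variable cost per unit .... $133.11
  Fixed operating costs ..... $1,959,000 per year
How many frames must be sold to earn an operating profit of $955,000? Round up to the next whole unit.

Contribution margin per unit = $180.54 − $133.11 = $47.43.
Need Q such that Q × $47.43 − $1,959,000 = $955,000, i.e. Q = $2,914,000 / $47.43 = 61,437.91 → 61,438.

61,438 frames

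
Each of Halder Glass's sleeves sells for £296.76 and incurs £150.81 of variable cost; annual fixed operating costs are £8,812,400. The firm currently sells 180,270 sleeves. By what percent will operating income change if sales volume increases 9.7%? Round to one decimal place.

+14.6%

At 180,270 units, contribution = 180,270 × £145.95 = £26,310,406.50.
Operating income = contribution − fixed costs = £26,310,406.50 − £8,812,400 = £17,498,006.50.
Degree of operating leverage = £26,310,406.50 / £17,498,006.50 = 1.5036.
So EBIT moves 1.5036 × (+9.7%) = +14.6%.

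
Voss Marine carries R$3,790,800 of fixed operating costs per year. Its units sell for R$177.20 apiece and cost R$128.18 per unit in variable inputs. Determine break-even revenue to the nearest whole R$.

Contribution margin per unit = R$177.20 − R$128.18 = R$49.02, a CM ratio of R$49.02 ÷ R$177.20 = 0.2766.
Break-even revenue = fixed costs × price ÷ CM = R$3,790,800 × R$177.20 ÷ R$49.02 = R$13,703,177.

R$13,703,177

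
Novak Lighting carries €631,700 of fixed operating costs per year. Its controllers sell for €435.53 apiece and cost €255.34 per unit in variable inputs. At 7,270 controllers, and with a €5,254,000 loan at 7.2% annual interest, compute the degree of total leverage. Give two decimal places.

4.37

At 7,270 units, contribution = 7,270 × €180.19 = €1,309,981.30.
Operating income = contribution − fixed costs = €1,309,981.30 − €631,700 = €678,281.30. Interest = €378,288.00, so EBIT − I = €299,993.30.
DCL = contribution ÷ (EBIT − I) = €1,309,981.30 ÷ €299,993.30 = 4.3667.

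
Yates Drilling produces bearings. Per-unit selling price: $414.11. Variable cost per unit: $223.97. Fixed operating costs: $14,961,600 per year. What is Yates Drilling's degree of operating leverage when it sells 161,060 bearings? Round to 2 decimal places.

Total contribution margin = 161,060 × $190.14 = $30,623,948.40.
Subtracting fixed costs: EBIT = $30,623,948.40 − $14,961,600 = $15,662,348.40.
Degree of operating leverage = $30,623,948.40 / $15,662,348.40 = 1.9553.

1.96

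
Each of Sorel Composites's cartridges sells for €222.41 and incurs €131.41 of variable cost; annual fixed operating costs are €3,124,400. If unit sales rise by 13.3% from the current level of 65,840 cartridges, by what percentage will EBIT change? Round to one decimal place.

+27.8%

Contribution at this volume is 65,840 × €91.00 = €5,991,440.00.
Operating income = contribution − fixed costs = €5,991,440.00 − €3,124,400 = €2,867,040.00.
DOL = contribution ÷ EBIT = €5,991,440.00 ÷ €2,867,040.00 = 2.0898.
So EBIT moves 2.0898 × (+13.3%) = +27.8%.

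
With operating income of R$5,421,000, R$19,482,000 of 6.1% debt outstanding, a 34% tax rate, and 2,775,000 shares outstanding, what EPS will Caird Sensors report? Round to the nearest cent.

R$1.01

Pre-tax income = R$5,421,000 − R$1,188,402.00 = R$4,232,598.00.
After tax at 34%: net income = R$4,232,598.00 × 0.66 = R$2,793,514.68.
Per share: R$2,793,514.68 / 2,775,000 shares = R$1.01.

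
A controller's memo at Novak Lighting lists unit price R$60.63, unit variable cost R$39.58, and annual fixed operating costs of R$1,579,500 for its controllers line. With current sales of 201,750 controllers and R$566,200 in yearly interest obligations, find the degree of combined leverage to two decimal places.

2.02

Total contribution margin = 201,750 × R$21.05 = R$4,246,837.50.
Subtracting fixed costs: EBIT = R$4,246,837.50 − R$1,579,500 = R$2,667,337.50. Interest = R$566,200.00.
DOL = R$4,246,837.50 ÷ R$2,667,337.50 = 1.5922; DFL = R$2,667,337.50 ÷ R$2,101,137.50 = 1.2695.
DCL = DOL × DFL = 1.5922 × 1.2695 = 2.0213.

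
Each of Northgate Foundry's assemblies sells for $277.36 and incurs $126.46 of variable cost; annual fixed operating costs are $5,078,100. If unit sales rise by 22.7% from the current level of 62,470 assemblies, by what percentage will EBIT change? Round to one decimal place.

Total contribution margin = 62,470 × $150.90 = $9,426,723.00.
Subtracting fixed costs: EBIT = $9,426,723.00 − $5,078,100 = $4,348,623.00.
DOL = contribution ÷ EBIT = $9,426,723.00 ÷ $4,348,623.00 = 2.1677.
%ΔEBIT = DOL × %ΔSales = 2.1677 × +22.7% = +49.2%.

+49.2%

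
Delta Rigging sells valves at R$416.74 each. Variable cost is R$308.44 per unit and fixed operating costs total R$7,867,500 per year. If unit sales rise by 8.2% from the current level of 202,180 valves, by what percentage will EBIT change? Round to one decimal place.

Total contribution margin = 202,180 × R$108.30 = R$21,896,094.00.
Subtracting fixed costs: EBIT = R$21,896,094.00 − R$7,867,500 = R$14,028,594.00.
So DOL = total CM / EBIT = R$21,896,094.00 / R$14,028,594.00 = 1.5608.
%ΔEBIT = DOL × %ΔSales = 1.5608 × +8.2% = +12.8%.

+12.8%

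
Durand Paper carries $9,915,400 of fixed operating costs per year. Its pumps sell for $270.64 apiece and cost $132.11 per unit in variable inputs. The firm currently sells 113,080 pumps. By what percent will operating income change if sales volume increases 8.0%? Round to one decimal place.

Total contribution margin = 113,080 × $138.53 = $15,664,972.40.
EBIT = $15,664,972.40 − $9,915,400 = $5,749,572.40.
DOL = contribution ÷ EBIT = $15,664,972.40 ÷ $5,749,572.40 = 2.7245.
%ΔEBIT = DOL × %ΔSales = 2.7245 × +8.0% = +21.8%.

+21.8%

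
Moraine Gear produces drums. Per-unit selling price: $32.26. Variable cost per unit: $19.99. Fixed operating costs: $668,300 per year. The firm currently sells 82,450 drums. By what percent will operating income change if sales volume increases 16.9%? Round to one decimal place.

+49.8%

Contribution at this volume is 82,450 × $12.27 = $1,011,661.50.
EBIT = $1,011,661.50 − $668,300 = $343,361.50.
DOL = contribution ÷ EBIT = $1,011,661.50 ÷ $343,361.50 = 2.9463.
%ΔEBIT = DOL × %ΔSales = 2.9463 × +16.9% = +49.8%.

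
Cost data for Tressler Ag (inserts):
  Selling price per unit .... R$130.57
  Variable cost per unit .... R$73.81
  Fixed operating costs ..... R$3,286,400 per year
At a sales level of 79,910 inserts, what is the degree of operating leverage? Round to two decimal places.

Contribution at this volume is 79,910 × R$56.76 = R$4,535,691.60.
Subtracting fixed costs: EBIT = R$4,535,691.60 − R$3,286,400 = R$1,249,291.60.
DOL = contribution ÷ EBIT = R$4,535,691.60 ÷ R$1,249,291.60 = 3.6306.

3.63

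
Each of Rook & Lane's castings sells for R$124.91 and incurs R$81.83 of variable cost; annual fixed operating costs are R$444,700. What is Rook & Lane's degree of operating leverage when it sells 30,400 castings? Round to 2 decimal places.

1.51

Total contribution margin = 30,400 × R$43.08 = R$1,309,632.00.
EBIT = R$1,309,632.00 − R$444,700 = R$864,932.00.
DOL = contribution ÷ EBIT = R$1,309,632.00 ÷ R$864,932.00 = 1.5141.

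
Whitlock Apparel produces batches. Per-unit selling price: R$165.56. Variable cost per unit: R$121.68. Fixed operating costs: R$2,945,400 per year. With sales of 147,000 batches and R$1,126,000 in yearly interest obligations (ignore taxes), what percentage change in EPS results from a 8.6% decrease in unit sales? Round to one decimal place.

-23.3%

Total contribution margin = 147,000 × R$43.88 = R$6,450,360.00.
EBIT = R$6,450,360.00 − R$2,945,400 = R$3,504,960.00.
After interest of R$1,126,000.00, pre-tax earnings = R$2,378,960.00.
Degree of combined leverage = contribution ÷ (EBIT − I) = R$6,450,360.00 ÷ R$2,378,960.00 = 2.7114.
%ΔEPS = DCL × %ΔSales = 2.7114 × -8.6% = -23.3%.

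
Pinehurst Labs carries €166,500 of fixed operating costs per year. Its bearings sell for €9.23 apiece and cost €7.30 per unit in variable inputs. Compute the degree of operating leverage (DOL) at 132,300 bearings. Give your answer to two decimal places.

2.87

At 132,300 units, contribution = 132,300 × €1.93 = €255,339.00.
EBIT = €255,339.00 − €166,500 = €88,839.00.
So DOL = total CM / EBIT = €255,339.00 / €88,839.00 = 2.8742.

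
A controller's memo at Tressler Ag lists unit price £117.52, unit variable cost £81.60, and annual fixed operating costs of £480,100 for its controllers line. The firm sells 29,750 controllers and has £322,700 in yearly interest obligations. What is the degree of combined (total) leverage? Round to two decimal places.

Contribution at this volume is 29,750 × £35.92 = £1,068,620.00.
EBIT = £1,068,620.00 − £480,100 = £588,520.00. Interest = £322,700.00.
DOL = £1,068,620.00 ÷ £588,520.00 = 1.8158; DFL = £588,520.00 ÷ £265,820.00 = 2.2140.
Combined leverage = 1.8158 × 2.2140 = 4.0202.

4.02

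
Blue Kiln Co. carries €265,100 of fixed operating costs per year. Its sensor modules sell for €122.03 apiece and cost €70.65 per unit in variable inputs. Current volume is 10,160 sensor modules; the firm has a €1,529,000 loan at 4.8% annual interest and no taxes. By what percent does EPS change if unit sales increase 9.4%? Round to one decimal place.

Contribution at this volume is 10,160 × €51.38 = €522,020.80.
EBIT = €522,020.80 − €265,100 = €256,920.80.
Interest = €73,392.00, so EBIT − I = €183,528.80.
DCL = total CM / (EBIT − I) = €522,020.80 / €183,528.80 = 2.8444.
%ΔEPS = DCL × %ΔSales = 2.8444 × +9.4% = +26.7%.

+26.7%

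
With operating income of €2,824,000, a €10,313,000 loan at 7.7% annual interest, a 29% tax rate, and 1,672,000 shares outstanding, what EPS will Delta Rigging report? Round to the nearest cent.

Pre-tax income = €2,824,000 − €794,101.00 = €2,029,899.00.
Net income = €2,029,899.00 × (1 − 0.29) = €1,441,228.29.
EPS = €1,441,228.29 ÷ 1,672,000 = €0.86.

€0.86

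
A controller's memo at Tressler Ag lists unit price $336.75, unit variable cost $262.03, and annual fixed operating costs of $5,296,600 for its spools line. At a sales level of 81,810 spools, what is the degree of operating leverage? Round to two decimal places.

At 81,810 units, contribution = 81,810 × $74.72 = $6,112,843.20.
EBIT = $6,112,843.20 − $5,296,600 = $816,243.20.
Degree of operating leverage = $6,112,843.20 / $816,243.20 = 7.4890.

7.49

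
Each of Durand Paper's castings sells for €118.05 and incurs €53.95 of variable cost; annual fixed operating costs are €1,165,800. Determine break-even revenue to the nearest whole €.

€2,147,000

CM per unit = €118.05 − €53.95 = €64.10; CM ratio = €64.10 / €118.05 = 0.5430.
Break-even sales = FC ÷ CM ratio = €1,165,800 × €118.05 / €64.10 = €2,147,000.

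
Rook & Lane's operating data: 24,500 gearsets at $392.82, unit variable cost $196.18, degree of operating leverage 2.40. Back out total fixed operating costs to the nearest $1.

$2,810,313

Total contribution margin = 24,500 × $196.64 = $4,817,680.00.
Since DOL = CM ÷ EBIT, EBIT = $4,817,680.00 ÷ 2.40 = $2,007,366.67.
And FC = contribution − EBIT = $4,817,680.00 − $2,007,366.67 = $2,810,313.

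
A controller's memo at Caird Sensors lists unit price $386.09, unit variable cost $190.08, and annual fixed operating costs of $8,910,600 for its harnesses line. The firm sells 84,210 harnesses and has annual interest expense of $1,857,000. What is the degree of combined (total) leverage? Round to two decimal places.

Total contribution margin = 84,210 × $196.01 = $16,506,002.10.
Subtracting fixed costs: EBIT = $16,506,002.10 − $8,910,600 = $7,595,402.10. Interest = $1,857,000.00.
DOL = $16,506,002.10 ÷ $7,595,402.10 = 2.1732; DFL = $7,595,402.10 ÷ $5,738,402.10 = 1.3236.
Combined leverage = 2.1732 × 1.3236 = 2.8764.

2.88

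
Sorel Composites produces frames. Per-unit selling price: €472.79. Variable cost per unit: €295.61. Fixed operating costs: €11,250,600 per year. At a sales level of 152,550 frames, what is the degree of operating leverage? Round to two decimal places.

1.71

At 152,550 units, contribution = 152,550 × €177.18 = €27,028,809.00.
Operating income = contribution − fixed costs = €27,028,809.00 − €11,250,600 = €15,778,209.00.
Degree of operating leverage = €27,028,809.00 / €15,778,209.00 = 1.7130.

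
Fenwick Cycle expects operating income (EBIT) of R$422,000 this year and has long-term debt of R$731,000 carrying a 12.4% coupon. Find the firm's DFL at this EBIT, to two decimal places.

Annual interest charges come to R$90,644.00.
DFL = EBIT ÷ (EBIT − I) = R$422,000 ÷ (R$422,000 − R$90,644.00) = R$422,000 ÷ R$331,356.00 = 1.2736.

1.27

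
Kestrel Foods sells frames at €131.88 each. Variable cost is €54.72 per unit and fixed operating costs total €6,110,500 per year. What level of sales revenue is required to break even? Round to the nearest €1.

CM per unit = €131.88 − €54.72 = €77.16; CM ratio = €77.16 / €131.88 = 0.5851.
Break-even revenue = fixed costs × price ÷ CM = €6,110,500 × €131.88 ÷ €77.16 = €10,443,918.

€10,443,918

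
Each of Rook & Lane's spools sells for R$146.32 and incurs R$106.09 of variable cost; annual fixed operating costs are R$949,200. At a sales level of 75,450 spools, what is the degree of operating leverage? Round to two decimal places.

1.46

At 75,450 units, contribution = 75,450 × R$40.23 = R$3,035,353.50.
Subtracting fixed costs: EBIT = R$3,035,353.50 − R$949,200 = R$2,086,153.50.
Degree of operating leverage = R$3,035,353.50 / R$2,086,153.50 = 1.4550.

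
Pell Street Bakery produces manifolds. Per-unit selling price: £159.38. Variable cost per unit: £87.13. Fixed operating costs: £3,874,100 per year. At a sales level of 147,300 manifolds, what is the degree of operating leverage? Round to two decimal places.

Contribution at this volume is 147,300 × £72.25 = £10,642,425.00.
Subtracting fixed costs: EBIT = £10,642,425.00 − £3,874,100 = £6,768,325.00.
DOL = contribution ÷ EBIT = £10,642,425.00 ÷ £6,768,325.00 = 1.5724.

1.57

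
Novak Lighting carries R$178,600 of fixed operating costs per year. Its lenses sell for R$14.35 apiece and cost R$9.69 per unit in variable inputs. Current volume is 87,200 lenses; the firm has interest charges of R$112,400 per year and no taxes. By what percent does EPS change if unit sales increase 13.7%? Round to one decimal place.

Total contribution margin = 87,200 × R$4.66 = R$406,352.00.
EBIT = R$406,352.00 − R$178,600 = R$227,752.00.
After interest of R$112,400.00, pre-tax earnings = R$115,352.00.
DCL = total CM / (EBIT − I) = R$406,352.00 / R$115,352.00 = 3.5227.
EPS therefore changes by 3.5227 × (+13.7%) = +48.3%.

+48.3%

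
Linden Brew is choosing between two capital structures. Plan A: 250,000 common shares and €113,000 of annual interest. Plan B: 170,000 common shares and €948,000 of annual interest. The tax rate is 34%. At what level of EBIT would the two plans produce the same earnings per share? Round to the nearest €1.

At indifference, (EBIT − 113,000)(1 − t)/250,000 = (EBIT − 948,000)(1 − t)/170,000.
The (1 − t) factor cancels: (EBIT − 113,000) × 170,000 = (EBIT − 948,000) × 250,000.
EBIT × (250,000 − 170,000) = 948,000 × 250,000 − 113,000 × 170,000 = 217,790,000,000, so EBIT = 217,790,000,000 ÷ 80,000 = 2,722,375.00.

€2,722,375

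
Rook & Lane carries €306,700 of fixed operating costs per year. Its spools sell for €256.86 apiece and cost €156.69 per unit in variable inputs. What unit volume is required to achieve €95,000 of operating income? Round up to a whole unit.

Unit CM = price − variable cost = €256.86 − €156.69 = €100.17.
Need Q such that Q × €100.17 − €306,700 = €95,000, i.e. Q = €401,700 / €100.17 = 4,010.18 → 4,011.

4,011 spools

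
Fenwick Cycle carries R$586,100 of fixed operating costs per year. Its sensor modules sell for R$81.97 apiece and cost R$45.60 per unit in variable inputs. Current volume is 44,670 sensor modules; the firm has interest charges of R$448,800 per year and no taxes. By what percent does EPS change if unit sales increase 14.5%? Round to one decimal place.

+39.9%

At 44,670 units, contribution = 44,670 × R$36.37 = R$1,624,647.90.
Operating income = contribution − fixed costs = R$1,624,647.90 − R$586,100 = R$1,038,547.90.
After interest of R$448,800.00, pre-tax earnings = R$589,747.90.
Degree of combined leverage = contribution ÷ (EBIT − I) = R$1,624,647.90 ÷ R$589,747.90 = 2.7548.
%ΔEPS = DCL × %ΔSales = 2.7548 × +14.5% = +39.9%.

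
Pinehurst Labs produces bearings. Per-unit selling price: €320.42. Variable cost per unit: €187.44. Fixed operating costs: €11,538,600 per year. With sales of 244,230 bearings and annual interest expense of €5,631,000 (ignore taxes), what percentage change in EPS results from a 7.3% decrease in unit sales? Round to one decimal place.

-15.5%

Total contribution margin = 244,230 × €132.98 = €32,477,705.40.
EBIT = €32,477,705.40 − €11,538,600 = €20,939,105.40.
Interest = €5,631,000.00, so EBIT − I = €15,308,105.40.
DCL = total CM / (EBIT − I) = €32,477,705.40 / €15,308,105.40 = 2.1216.
EPS therefore changes by 2.1216 × (-7.3%) = -15.5%.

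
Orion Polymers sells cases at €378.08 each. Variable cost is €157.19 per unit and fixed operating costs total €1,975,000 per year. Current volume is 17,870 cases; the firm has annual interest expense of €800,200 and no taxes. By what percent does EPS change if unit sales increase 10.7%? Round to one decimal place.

+36.0%

Contribution at this volume is 17,870 × €220.89 = €3,947,304.30.
EBIT = €3,947,304.30 − €1,975,000 = €1,972,304.30.
Interest = €800,200.00, so EBIT − I = €1,172,104.30.
Degree of combined leverage = contribution ÷ (EBIT − I) = €3,947,304.30 ÷ €1,172,104.30 = 3.3677.
EPS therefore changes by 3.3677 × (+10.7%) = +36.0%.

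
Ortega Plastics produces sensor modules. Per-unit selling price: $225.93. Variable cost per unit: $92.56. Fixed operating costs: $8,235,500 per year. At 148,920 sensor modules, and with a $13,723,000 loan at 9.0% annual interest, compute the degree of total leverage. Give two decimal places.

1.91

At 148,920 units, contribution = 148,920 × $133.37 = $19,861,460.40.
Subtracting fixed costs: EBIT = $19,861,460.40 − $8,235,500 = $11,625,960.40. Interest = $1,235,070.00.
DOL = $19,861,460.40 ÷ $11,625,960.40 = 1.7084; DFL = $11,625,960.40 ÷ $10,390,890.40 = 1.1189.
Combined leverage = 1.7084 × 1.1189 = 1.9115.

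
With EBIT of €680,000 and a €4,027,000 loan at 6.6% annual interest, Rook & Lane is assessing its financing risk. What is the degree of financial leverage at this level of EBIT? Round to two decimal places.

1.64

Annual interest charges come to €265,782.00.
Degree of financial leverage = EBIT / (EBIT − interest) = €680,000 / €414,218.00 = 1.6416.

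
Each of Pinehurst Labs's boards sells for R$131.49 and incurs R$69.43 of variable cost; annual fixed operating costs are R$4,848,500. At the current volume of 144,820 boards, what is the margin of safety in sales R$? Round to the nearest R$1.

Unit CM = price − variable cost = R$131.49 − R$69.43 = R$62.06. Break-even units = R$4,848,500 ÷ R$62.06 = 78,126.01; break-even revenue = 78,126.01 × R$131.49 = R$10,272,788.67.
Current sales = 144,820 × R$131.49 = R$19,042,381.80.
Margin of safety = R$19,042,381.80 − R$10,272,788.67 = R$8,769,593.

R$8,769,593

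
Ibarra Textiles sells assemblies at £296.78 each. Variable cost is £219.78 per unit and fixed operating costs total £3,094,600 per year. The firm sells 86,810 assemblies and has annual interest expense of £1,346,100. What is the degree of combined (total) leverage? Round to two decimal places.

2.98

At 86,810 units, contribution = 86,810 × £77.00 = £6,684,370.00.
EBIT = £6,684,370.00 − £3,094,600 = £3,589,770.00. Interest = £1,346,100.00.
DOL = £6,684,370.00 ÷ £3,589,770.00 = 1.8621; DFL = £3,589,770.00 ÷ £2,243,670.00 = 1.6000.
DCL = DOL × DFL = 1.8621 × 1.6000 = 2.9794.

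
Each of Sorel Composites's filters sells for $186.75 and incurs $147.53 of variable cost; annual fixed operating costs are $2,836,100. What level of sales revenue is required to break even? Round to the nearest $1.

$13,504,377

Contribution margin per unit = $186.75 − $147.53 = $39.22, a CM ratio of $39.22 ÷ $186.75 = 0.2100.
Break-even revenue = fixed costs × price ÷ CM = $2,836,100 × $186.75 ÷ $39.22 = $13,504,377.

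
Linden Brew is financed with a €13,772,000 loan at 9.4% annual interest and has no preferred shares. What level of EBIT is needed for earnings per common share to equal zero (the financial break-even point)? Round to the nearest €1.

€1,294,568

Annual interest = 9.4% × €13,772,000 = €1,294,568.00.
With no preferred dividends, EPS = 0 when EBIT exactly covers interest, so the financial break-even EBIT is €1,294,568.00.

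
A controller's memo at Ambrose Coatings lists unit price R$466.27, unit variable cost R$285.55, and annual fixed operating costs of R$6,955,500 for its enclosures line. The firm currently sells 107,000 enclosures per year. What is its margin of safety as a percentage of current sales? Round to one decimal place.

Each unit contributes R$466.27 − R$285.55 = R$180.72. Break-even units = R$6,955,500 ÷ R$180.72 = 38,487.72; break-even revenue = 38,487.72 × R$466.27 = R$17,945,667.25.
Current sales = 107,000 × R$466.27 = R$49,890,890.00.
Margin of safety = (R$49,890,890.00 − R$17,945,667.25) ÷ R$49,890,890.00 = 64.0%.

64.0%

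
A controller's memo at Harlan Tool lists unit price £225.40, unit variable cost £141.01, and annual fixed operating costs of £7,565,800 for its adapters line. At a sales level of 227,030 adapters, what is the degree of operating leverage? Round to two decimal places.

1.65

At 227,030 units, contribution = 227,030 × £84.39 = £19,159,061.70.
EBIT = £19,159,061.70 − £7,565,800 = £11,593,261.70.
So DOL = total CM / EBIT = £19,159,061.70 / £11,593,261.70 = 1.6526.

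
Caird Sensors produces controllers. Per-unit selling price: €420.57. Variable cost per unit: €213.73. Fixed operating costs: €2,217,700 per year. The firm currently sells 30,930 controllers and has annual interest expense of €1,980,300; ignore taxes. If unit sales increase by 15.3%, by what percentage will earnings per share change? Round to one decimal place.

+44.5%

Total contribution margin = 30,930 × €206.84 = €6,397,561.20.
Subtracting fixed costs: EBIT = €6,397,561.20 − €2,217,700 = €4,179,861.20.
Interest = €1,980,300.00, so EBIT − I = €2,199,561.20.
Degree of combined leverage = contribution ÷ (EBIT − I) = €6,397,561.20 ÷ €2,199,561.20 = 2.9086.
EPS therefore changes by 2.9086 × (+15.3%) = +44.5%.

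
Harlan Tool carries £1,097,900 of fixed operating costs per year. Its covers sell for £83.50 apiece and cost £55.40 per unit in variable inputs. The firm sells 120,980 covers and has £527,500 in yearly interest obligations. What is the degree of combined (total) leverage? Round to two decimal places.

At 120,980 units, contribution = 120,980 × £28.10 = £3,399,538.00.
EBIT = £3,399,538.00 − £1,097,900 = £2,301,638.00. Interest = £527,500.00.
DOL = £3,399,538.00 ÷ £2,301,638.00 = 1.4770; DFL = £2,301,638.00 ÷ £1,774,138.00 = 1.2973.
DCL = DOL × DFL = 1.4770 × 1.2973 = 1.9161.

1.92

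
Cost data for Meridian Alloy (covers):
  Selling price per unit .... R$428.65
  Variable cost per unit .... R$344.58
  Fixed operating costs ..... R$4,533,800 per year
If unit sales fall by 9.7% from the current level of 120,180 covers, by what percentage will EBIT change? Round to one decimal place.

Contribution at this volume is 120,180 × R$84.07 = R$10,103,532.60.
Operating income = contribution − fixed costs = R$10,103,532.60 − R$4,533,800 = R$5,569,732.60.
Degree of operating leverage = R$10,103,532.60 / R$5,569,732.60 = 1.8140.
Operating income changes by 1.8140 × -9.7% = -17.6%.

-17.6%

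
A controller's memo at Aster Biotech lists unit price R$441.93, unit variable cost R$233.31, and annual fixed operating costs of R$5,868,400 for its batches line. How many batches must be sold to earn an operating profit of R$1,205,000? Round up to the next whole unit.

33,906 batches

Contribution margin per unit = R$441.93 − R$233.31 = R$208.62.
Units = (FC + target) / CM = (R$5,868,400 + R$1,205,000) / R$208.62 = 33,905.67, so 33,906 batches.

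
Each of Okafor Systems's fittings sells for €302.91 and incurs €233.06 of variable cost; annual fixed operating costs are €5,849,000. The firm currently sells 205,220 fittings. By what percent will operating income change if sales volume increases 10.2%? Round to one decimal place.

At 205,220 units, contribution = 205,220 × €69.85 = €14,334,617.00.
EBIT = €14,334,617.00 − €5,849,000 = €8,485,617.00.
Degree of operating leverage = €14,334,617.00 / €8,485,617.00 = 1.6893.
%ΔEBIT = DOL × %ΔSales = 1.6893 × +10.2% = +17.2%.

+17.2%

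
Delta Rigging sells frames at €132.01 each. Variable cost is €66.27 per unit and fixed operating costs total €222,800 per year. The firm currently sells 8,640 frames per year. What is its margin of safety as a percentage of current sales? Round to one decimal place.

Unit CM = price − variable cost = €132.01 − €66.27 = €65.74. Break-even units = €222,800 ÷ €65.74 = 3,389.11; break-even revenue = 3,389.11 × €132.01 = €447,396.23.
Current sales = 8,640 × €132.01 = €1,140,566.40.
Margin of safety = (€1,140,566.40 − €447,396.23) ÷ €1,140,566.40 = 60.8%.

60.8%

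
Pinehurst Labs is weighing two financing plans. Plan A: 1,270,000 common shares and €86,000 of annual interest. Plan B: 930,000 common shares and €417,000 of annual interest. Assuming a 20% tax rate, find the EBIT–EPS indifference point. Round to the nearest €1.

€1,322,382

At indifference, (EBIT − 86,000)(1 − t)/1,270,000 = (EBIT − 417,000)(1 − t)/930,000.
The (1 − t) factor cancels: (EBIT − 86,000) × 930,000 = (EBIT − 417,000) × 1,270,000.
Solving, EBIT = (417,000·1,270,000 − 86,000·930,000) / (1,270,000 − 930,000) = 449,610,000,000 / 340,000 = 1,322,382.35.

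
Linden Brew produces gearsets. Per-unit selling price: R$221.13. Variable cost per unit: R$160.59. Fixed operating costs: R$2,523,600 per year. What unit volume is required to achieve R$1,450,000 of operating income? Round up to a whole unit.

65,636 gearsets

Unit CM = price − variable cost = R$221.13 − R$160.59 = R$60.54.
Required volume = (fixed costs + target profit) ÷ CM = (R$2,523,600 + R$1,450,000) ÷ R$60.54 = 65,635.94, so 65,636 gearsets.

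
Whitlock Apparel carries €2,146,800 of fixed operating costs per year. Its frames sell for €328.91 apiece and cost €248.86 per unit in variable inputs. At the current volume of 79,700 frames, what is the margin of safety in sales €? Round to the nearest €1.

€17,393,340

Each unit contributes €328.91 − €248.86 = €80.05. Break-even units = €2,146,800 ÷ €80.05 = 26,818.24; break-even revenue = 26,818.24 × €328.91 = €8,820,786.86.
Actual sales revenue = 79,700 × €328.91 = €26,214,127.00.
Margin of safety = €26,214,127.00 − €8,820,786.86 = €17,393,340.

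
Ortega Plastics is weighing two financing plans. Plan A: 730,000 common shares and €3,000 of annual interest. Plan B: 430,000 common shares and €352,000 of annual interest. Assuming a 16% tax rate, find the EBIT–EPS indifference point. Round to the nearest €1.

Set EPS_A = EPS_B: (EBIT − €3,000)(1 − 0.16) ÷ 730,000 = (EBIT − €352,000)(1 − 0.16) ÷ 430,000.
The (1 − t) factor cancels: (EBIT − 3,000) × 430,000 = (EBIT − 352,000) × 730,000.
EBIT × (730,000 − 430,000) = 352,000 × 730,000 − 3,000 × 430,000 = 255,670,000,000, so EBIT = 255,670,000,000 ÷ 300,000 = 852,233.33.

€852,233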